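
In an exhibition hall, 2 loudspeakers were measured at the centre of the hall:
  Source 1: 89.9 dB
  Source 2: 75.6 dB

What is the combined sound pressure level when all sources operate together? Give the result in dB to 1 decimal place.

90.1 dB

Converting to relative power and adding: 10^(89.9/10) + 10^(75.6/10) = 1.014e+09.
Back to dB: 10·log₁₀ Σ = 90.1 dB.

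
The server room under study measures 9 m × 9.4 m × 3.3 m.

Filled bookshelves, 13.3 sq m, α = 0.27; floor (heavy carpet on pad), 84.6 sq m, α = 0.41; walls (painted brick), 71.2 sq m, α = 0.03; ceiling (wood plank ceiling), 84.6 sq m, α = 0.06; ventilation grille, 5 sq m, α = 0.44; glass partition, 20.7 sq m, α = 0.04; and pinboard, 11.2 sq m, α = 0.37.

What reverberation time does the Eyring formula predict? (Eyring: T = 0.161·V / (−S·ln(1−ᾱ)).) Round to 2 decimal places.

Total surface area S = 13.3 + 84.6 + 71.2 + 84.6 + 5 + 20.7 + 11.2 = 290.6 sq m.
Absorption A = 13.3·0.27 + 84.6·0.41 + 71.2·0.03 + 84.6·0.06 + 5·0.44 + 20.7·0.04 + 11.2·0.37 = 52.661 sabins.
ᾱ = 52.661 / 290.6 = 0.1812.
Eyring denominator: −S ln(1−ᾱ) = 58.095.
V = 9 × 9.4 × 3.3 = 279.18 m³.
RT60 = 0.161 × 279.18 / 58.095 = 0.77 s.

0.77 s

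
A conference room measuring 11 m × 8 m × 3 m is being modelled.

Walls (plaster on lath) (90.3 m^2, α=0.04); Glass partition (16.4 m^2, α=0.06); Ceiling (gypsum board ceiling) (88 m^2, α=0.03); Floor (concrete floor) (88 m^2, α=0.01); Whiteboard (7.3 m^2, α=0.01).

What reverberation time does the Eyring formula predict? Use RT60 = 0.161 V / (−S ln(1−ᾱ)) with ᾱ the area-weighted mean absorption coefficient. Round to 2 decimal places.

5.12 sec

S = Σ Sᵢ = 290.0 m^2.
Absorption A = 90.3·0.04 + 16.4·0.06 + 88·0.03 + 88·0.01 + 7.3·0.01 = 8.189 sabins.
Mean coefficient ᾱ = A/S = 0.0282.
Eyring denominator: −S ln(1−ᾱ) = 8.296.
V = 11 × 8 × 3 = 264 m³.
RT60 = 0.161 × 264 / 8.296 = 5.12 s.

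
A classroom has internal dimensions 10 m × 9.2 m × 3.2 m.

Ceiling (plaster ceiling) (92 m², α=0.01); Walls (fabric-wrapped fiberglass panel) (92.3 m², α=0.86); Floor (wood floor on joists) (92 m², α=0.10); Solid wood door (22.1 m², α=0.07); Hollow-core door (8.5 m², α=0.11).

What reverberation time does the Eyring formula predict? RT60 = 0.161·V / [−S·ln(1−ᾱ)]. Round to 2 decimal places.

S = Σ Sᵢ = 306.9 m².
Absorption A = 92·0.01 + 92.3·0.86 + 92·0.10 + 22.1·0.07 + 8.5·0.11 = 91.980 sabins.
ᾱ = 91.980 / 306.9 = 0.2997.
Eyring denominator: −S ln(1−ᾱ) = 109.332.
V = 10 × 9.2 × 3.2 = 294.4 m³.
T = 0.161·V/[−S·ln(1−ᾱ)] = 0.161·294.4/109.332 = 0.43 s.

0.43 sec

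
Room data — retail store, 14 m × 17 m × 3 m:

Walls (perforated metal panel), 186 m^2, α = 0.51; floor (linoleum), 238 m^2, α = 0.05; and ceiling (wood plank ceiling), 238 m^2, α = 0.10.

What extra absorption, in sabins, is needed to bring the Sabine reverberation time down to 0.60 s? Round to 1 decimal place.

Total absorption A₁ = 186×0.51 + 238×0.05 + 238×0.10
  = 94.860 + 11.900 + 23.800 = 130.560 m^2 sabins.
V = 714 m³. Required absorption A₂ = 0.161 × 714 / 0.60 = 191.590 sabins.
ΔA = A₂ − A₁ = 191.590 − 130.560 = 61.0 sabins.

61.0 sabins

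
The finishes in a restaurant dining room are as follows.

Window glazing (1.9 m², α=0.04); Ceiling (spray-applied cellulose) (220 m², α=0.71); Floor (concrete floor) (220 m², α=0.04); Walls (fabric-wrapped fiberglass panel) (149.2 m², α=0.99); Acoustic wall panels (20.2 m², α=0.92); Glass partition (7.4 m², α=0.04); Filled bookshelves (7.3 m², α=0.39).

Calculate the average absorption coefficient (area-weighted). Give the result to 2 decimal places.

S = Σ Sᵢ = 1.9 + 220 + 220 + 149.2 + 20.2 + 7.4 + 7.3 = 626.0 m².
Σ(Sᵢαᵢ) = 1.9·0.04 + 220·0.71 + 220·0.04 + 149.2·0.99 + 20.2·0.92 + 7.4·0.04 + 7.3·0.39 = 334.511.
ᾱ = A/S = 0.53.

0.53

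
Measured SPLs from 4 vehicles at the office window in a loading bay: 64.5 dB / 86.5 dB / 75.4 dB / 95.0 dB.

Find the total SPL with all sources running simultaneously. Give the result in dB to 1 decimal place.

Sum in the linear (power) domain: Σ 10^(Lᵢ/10) = 10^(64.5/10) + 10^(86.5/10) + 10^(75.4/10) + 10^(95.0/10) = 3.646e+09.
Combined level = 10 log₁₀(3.646e+09) = 95.6 dB.

95.6 dB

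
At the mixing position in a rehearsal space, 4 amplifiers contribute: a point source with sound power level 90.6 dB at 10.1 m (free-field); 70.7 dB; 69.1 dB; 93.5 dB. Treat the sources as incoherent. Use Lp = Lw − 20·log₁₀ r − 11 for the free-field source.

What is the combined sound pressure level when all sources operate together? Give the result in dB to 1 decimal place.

93.5 dB

Source at 10.1 m: Lp = 90.6 − 20·log₁₀(10.1) − 11 = 59.5 dB.
Converting to relative power and adding: 10^(59.5/10) + 10^(70.7/10) + 10^(69.1/10) + 10^(93.5/10) = 2.259e+09.
Combined level = 10 log₁₀(2.259e+09) = 93.5 dB.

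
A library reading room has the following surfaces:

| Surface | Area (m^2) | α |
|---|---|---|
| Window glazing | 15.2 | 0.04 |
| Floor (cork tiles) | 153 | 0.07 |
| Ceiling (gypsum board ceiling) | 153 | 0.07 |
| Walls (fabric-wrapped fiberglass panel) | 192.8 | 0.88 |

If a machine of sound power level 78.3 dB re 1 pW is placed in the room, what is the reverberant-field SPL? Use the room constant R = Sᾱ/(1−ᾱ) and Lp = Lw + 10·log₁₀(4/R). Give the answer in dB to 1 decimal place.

A = 191.692 sabins; S = 514.0 m^2.
ᾱ = 191.692/514.0 = 0.3729; R = Sᾱ/(1−ᾱ) = 191.692/(1−0.3729) = 305.680 m^2.
Lp = Lw + 10 log₁₀(4/R) = 78.3 -18.83 = 59.5 dB.

59.5 dB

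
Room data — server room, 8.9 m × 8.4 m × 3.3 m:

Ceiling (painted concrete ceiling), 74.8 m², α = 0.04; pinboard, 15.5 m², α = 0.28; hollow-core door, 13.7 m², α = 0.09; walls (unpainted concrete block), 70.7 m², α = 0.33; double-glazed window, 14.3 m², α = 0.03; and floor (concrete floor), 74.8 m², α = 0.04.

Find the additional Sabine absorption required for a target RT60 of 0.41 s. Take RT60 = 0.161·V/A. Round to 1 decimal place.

61.6 sabins

Total absorption A₁ = 74.8*0.04 + 15.5*0.28 + 13.7*0.09 + 70.7*0.33 + 14.3*0.03 + 74.8*0.04
  = 2.992 + 4.340 + 1.233 + 23.331 + 0.429 + 2.992 = 35.317 m² sabins.
V = 246.708 m³. Required absorption A₂ = 0.161 × 246.708 / 0.41 = 96.878 sabins.
Shortfall: 96.878 − 35.317 = 61.6 sabins.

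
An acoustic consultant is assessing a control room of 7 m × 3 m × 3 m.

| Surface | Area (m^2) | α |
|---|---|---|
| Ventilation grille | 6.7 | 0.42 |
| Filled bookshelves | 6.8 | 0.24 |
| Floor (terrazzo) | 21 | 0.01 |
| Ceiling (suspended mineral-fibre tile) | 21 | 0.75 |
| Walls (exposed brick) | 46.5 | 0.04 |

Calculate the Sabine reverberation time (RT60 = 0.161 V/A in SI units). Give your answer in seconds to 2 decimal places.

0.46 sec

Summing Sᵢαᵢ: 2.814 + 1.632 + 0.210 + 15.750 + 1.860 → A = 22.266 sabins.
Volume V = 7 × 3 × 3 = 63 m³.
Sabine: RT60 = 0.161 × 63 / 22.266 = 0.46 s.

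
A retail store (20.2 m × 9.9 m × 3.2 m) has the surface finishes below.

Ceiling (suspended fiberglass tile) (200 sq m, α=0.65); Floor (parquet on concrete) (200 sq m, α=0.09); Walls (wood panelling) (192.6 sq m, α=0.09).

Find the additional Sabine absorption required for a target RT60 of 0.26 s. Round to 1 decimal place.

230.9 sabins

Equivalent absorption area: A₁ = 200·0.65 + 200·0.09 + 192.6·0.09 = 165.334 sq m.
Target A₂ = 0.161·639.936/0.26 = 396.268 sabins (V = 639.936 m³).
Shortfall: 396.268 − 165.334 = 230.9 sabins.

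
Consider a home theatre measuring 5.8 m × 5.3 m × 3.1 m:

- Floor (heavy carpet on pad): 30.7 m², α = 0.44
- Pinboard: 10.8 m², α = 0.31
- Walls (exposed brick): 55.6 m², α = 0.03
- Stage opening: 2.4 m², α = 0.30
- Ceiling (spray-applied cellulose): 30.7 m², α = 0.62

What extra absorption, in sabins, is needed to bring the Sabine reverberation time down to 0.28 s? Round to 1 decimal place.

16.5 sabins

A₁ = Σ Sᵢαᵢ = 30.7×0.44 + 10.8×0.31 + 55.6×0.03 + 2.4×0.30 + 30.7×0.62 = 38.278 sabins.
Target A₂ = 0.161·95.294/0.28 = 54.794 sabins (V = 95.294 m³).
Shortfall: 54.794 − 38.278 = 16.5 sabins.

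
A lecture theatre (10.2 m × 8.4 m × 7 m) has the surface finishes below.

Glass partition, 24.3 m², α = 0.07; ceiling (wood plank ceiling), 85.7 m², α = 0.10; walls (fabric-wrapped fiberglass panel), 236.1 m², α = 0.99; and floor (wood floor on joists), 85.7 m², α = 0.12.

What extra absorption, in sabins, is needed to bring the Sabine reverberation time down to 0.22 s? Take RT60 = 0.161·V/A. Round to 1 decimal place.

184.6 sabins

Equivalent absorption area: A₁ = 24.3×0.07 + 85.7×0.10 + 236.1×0.99 + 85.7×0.12 = 254.294 m².
V = 599.76 m³. Required absorption A₂ = 0.161 × 599.76 / 0.22 = 438.915 sabins.
ΔA = A₂ − A₁ = 438.915 − 254.294 = 184.6 sabins.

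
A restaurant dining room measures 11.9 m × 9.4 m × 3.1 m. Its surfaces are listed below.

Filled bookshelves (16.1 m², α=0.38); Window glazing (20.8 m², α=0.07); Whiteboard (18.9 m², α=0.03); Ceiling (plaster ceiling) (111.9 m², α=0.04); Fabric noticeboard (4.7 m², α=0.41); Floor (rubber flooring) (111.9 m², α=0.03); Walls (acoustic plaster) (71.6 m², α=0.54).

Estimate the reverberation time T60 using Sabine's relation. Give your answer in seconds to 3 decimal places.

0.987 s

A = Σ Sᵢαᵢ = 16.1·0.38 + 20.8·0.07 + 18.9·0.03 + 111.9·0.04 + 4.7·0.41 + 111.9·0.03 + 71.6·0.54 = 56.565 sabins.
Room volume: 346.766 m³.
RT60 = 0.161 · V / A = 0.161 × 346.766 / 56.565 = 0.987 s.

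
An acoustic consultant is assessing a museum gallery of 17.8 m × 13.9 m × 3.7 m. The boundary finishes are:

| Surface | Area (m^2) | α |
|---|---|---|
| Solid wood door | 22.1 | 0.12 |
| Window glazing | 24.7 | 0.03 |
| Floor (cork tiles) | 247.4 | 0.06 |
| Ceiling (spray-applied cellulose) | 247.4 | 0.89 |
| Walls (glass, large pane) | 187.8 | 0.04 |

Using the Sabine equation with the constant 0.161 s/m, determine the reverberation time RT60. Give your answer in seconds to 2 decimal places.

0.60 sec

Equivalent absorption area: A = 22.1·0.12 + 24.7·0.03 + 247.4·0.06 + 247.4·0.89 + 187.8·0.04 = 245.935 m^2.
Volume V = 17.8 × 13.9 × 3.7 = 915.454 m³.
T = 0.161 V/A = 0.161·915.454/245.935 = 0.60 s.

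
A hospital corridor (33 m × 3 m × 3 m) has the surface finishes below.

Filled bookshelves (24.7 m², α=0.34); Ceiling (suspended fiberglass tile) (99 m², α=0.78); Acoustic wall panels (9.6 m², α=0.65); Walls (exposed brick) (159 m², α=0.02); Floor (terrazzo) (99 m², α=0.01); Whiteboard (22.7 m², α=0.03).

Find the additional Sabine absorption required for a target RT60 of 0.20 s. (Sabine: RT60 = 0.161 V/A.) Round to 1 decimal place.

A₁ = Σ Sᵢαᵢ = 24.7·0.34 + 99·0.78 + 9.6·0.65 + 159·0.02 + 99·0.01 + 22.7·0.03 = 96.709 sabins.
For T = 0.20 s, need A₂ = 0.161·V/T = 0.161·297/0.20 = 239.085 sabins.
Additional absorption ΔA = 239.085 − 96.709 = 142.4 sabins.

142.4 sabins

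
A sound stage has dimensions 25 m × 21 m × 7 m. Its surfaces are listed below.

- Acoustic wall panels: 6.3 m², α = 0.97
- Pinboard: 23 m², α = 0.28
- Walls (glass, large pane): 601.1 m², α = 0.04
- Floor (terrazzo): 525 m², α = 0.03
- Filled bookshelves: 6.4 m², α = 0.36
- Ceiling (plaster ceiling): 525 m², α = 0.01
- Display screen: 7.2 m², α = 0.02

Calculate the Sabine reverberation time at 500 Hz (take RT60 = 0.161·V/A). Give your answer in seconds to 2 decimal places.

9.85 sec

Total absorption A = 6.3×0.97 + 23×0.28 + 601.1×0.04 + 525×0.03 + 6.4×0.36 + 525×0.01 + 7.2×0.02
  = 6.111 + 6.440 + 24.044 + 15.750 + 2.304 + 5.250 + 0.144 = 60.043 m² sabins.
Volume V = 25 × 21 × 7 = 3675 m³.
T = 0.161 V/A = 0.161·3675/60.043 = 9.85 s.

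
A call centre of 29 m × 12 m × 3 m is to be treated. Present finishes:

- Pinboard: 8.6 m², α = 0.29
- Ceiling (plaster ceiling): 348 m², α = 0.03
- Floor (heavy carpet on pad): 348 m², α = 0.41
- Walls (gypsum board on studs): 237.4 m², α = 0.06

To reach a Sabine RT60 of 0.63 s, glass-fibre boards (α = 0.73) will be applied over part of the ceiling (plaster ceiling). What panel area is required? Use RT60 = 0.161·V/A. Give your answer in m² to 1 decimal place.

138.5

Summing Sᵢαᵢ: 2.494 + 10.440 + 142.680 + 14.244 → A₁ = 169.858 sabins.
V = 1044 m³. Target absorption A₂ = 0.161 × 1044 / 0.63 = 266.800 sabins.
Absorption to add: 266.800 − 169.858 = 96.942 sabins.
Net gain per m²: Δα = 0.73 − 0.03 = 0.70.
Panel area = 96.942 / 0.70 = 138.5 m².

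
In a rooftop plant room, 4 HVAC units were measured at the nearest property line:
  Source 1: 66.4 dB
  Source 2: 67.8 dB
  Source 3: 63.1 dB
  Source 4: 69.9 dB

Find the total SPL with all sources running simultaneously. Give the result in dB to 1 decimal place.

73.5 dB

Σ 10^(Lᵢ/10) = 2.22e+07.
Back to dB: 10·log₁₀ Σ = 73.5 dB.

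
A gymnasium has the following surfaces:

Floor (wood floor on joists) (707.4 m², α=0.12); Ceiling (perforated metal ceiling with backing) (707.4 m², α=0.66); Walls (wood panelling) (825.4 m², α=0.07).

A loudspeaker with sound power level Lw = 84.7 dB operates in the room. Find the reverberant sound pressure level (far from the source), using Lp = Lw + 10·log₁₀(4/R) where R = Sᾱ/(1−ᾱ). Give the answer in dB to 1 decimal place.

A = 609.550 sabins; S = 2240.2 m².
ᾱ = 0.2721, so room constant R = A/(1−ᾱ) = 837.409 m².
Lp = Lw + 10 log₁₀(4/R) = 84.7 -23.21 = 61.5 dB.

61.5 dB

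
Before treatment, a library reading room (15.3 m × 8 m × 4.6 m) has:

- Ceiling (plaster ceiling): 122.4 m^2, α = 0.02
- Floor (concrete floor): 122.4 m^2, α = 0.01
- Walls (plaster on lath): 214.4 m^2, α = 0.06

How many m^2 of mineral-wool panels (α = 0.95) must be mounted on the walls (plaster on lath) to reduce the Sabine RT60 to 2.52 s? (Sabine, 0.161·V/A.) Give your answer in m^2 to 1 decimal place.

Total absorption A₁ = 122.4×0.02 + 122.4×0.01 + 214.4×0.06
  = 2.448 + 1.224 + 12.864 = 16.536 m^2 sabins.
Required A₂ = 0.161·563.04/2.52 = 35.972 sabins.
ΔA needed = 35.972 − 16.536 = 19.436 sabins.
Net gain per m^2: Δα = 0.95 − 0.06 = 0.89.
Area = ΔA/Δα = 19.436/0.89 = 21.8 m^2.

21.8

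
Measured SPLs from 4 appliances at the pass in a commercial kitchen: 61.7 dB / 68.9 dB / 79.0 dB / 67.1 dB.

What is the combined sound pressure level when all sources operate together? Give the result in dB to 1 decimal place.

Σ 10^(Lᵢ/10) = 9.38e+07.
Back to dB: 10·log₁₀ Σ = 79.7 dB.

79.7 dB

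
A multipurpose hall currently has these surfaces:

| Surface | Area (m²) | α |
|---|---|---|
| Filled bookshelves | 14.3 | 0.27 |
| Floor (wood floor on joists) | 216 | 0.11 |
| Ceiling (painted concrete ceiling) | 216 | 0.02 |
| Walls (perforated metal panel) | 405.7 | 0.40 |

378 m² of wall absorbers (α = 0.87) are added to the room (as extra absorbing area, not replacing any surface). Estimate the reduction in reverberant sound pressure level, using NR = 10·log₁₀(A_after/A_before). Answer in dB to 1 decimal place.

4.3 dB

A_before = Σ Sᵢαᵢ = 14.3*0.27 + 216*0.11 + 216*0.02 + 405.7*0.40 = 194.221 sabins.
Treatment contributes 378·0.87 = 328.860 sabins.
A_after = 194.221 + 328.860 = 523.081 sabins.
Reduction = 10 log₁₀(A_after/A_before) = 10 log₁₀(2.6932) = 4.3 dB.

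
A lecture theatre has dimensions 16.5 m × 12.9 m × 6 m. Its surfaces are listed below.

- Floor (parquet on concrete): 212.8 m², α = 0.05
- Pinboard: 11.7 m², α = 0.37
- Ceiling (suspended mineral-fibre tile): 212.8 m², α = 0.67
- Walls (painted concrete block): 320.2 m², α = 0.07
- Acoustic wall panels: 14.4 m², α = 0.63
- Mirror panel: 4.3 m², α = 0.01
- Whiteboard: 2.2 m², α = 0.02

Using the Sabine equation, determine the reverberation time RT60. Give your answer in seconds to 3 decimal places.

1.087 seconds

Equivalent absorption area: A = 212.8*0.05 + 11.7*0.37 + 212.8*0.67 + 320.2*0.07 + 14.4*0.63 + 4.3*0.01 + 2.2*0.02 = 189.118 m².
V = 16.5·12.9·6 = 1277.1 m³.
Sabine: RT60 = 0.161 × 1277.1 / 189.118 = 1.087 s.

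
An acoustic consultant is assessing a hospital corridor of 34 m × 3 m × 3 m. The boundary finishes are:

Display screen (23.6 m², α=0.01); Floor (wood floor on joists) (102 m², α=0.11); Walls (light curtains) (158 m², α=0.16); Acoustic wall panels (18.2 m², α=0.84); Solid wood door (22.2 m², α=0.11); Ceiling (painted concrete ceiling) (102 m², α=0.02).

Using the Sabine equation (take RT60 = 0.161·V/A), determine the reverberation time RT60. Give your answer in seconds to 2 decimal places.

0.87 s

A = Σ Sᵢαᵢ = 23.6*0.01 + 102*0.11 + 158*0.16 + 18.2*0.84 + 22.2*0.11 + 102*0.02 = 56.506 sabins.
V = 34·3·3 = 306 m³.
RT60 = 0.161 · V / A = 0.161 × 306 / 56.506 = 0.87 s.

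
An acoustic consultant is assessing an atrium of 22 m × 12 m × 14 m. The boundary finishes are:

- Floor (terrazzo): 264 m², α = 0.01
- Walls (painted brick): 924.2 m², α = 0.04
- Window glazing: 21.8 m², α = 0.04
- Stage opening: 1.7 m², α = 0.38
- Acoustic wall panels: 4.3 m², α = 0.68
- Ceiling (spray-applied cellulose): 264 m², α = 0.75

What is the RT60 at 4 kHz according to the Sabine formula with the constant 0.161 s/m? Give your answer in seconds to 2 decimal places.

2.46 seconds

Total absorption A = 264·0.01 + 924.2·0.04 + 21.8·0.04 + 1.7·0.38 + 4.3·0.68 + 264·0.75
  = 2.640 + 36.968 + 0.872 + 0.646 + 2.924 + 198.000 = 242.050 m² sabins.
Room volume: 3696 m³.
Sabine: RT60 = 0.161 × 3696 / 242.050 = 2.46 s.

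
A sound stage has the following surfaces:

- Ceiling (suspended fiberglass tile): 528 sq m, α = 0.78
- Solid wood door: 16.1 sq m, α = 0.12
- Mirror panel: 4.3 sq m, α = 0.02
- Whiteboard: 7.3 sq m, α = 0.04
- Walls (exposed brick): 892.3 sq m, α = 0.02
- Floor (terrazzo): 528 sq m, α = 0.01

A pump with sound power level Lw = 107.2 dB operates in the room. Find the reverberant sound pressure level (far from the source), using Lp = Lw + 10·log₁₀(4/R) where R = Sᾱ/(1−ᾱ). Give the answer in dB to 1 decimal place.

85.7 dB

A = 437.276 sabins; S = 1976.0 sq m.
ᾱ = 0.2213, so room constant R = A/(1−ᾱ) = 561.546 sq m.
Lp = Lw + 10 log₁₀(4/R) = 107.2 -21.47 = 85.7 dB.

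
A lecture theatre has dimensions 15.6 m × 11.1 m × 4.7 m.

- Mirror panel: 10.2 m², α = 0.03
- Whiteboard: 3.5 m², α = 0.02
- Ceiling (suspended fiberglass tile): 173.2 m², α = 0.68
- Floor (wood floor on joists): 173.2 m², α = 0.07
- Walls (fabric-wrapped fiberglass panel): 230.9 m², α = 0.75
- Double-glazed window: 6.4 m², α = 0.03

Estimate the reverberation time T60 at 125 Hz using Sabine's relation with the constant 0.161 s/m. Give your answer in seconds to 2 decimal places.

0.43 s

A = Σ Sᵢαᵢ = 10.2·0.03 + 3.5·0.02 + 173.2·0.68 + 173.2·0.07 + 230.9·0.75 + 6.4·0.03 = 303.643 sabins.
Volume V = 15.6 × 11.1 × 4.7 = 813.852 m³.
Sabine: RT60 = 0.161 × 813.852 / 303.643 = 0.43 s.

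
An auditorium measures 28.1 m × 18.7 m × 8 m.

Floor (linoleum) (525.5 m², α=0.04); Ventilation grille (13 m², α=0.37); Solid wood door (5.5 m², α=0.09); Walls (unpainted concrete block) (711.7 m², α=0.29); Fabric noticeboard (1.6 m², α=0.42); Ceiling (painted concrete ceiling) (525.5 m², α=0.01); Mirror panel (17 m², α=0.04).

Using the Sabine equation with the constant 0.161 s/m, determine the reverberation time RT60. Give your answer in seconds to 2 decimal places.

Summing Sᵢαᵢ: 21.020 + 4.810 + 0.495 + 206.393 + 0.672 + 5.255 + 0.680 → A = 239.325 sabins.
Volume V = 28.1 × 18.7 × 8 = 4203.76 m³.
RT60 = 0.161 · V / A = 0.161 × 4203.76 / 239.325 = 2.83 s.

2.83 s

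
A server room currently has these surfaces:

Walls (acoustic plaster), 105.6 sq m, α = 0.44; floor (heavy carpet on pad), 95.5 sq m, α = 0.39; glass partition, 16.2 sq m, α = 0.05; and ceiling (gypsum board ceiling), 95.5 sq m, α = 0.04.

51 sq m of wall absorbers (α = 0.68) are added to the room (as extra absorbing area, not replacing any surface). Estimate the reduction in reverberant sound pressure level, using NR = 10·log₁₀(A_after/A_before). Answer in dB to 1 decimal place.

1.4 dB

Summing Sᵢαᵢ: 46.464 + 37.245 + 0.810 + 3.820 → A_before = 88.339 sabins.
Treatment contributes 51·0.68 = 34.680 sabins.
New total A_after = 123.019 sabins.
NR = 10·log₁₀(123.019/88.339) = 1.4 dB.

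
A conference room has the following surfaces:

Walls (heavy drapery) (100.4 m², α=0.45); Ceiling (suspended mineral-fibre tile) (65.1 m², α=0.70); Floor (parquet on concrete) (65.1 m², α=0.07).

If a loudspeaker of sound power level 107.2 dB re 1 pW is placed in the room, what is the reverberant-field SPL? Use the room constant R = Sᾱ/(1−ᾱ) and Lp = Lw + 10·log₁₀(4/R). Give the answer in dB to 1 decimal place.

91.1 dB

Σ(Sᵢαᵢ) = 100.4×0.45 + 65.1×0.70 + 65.1×0.07 = 95.307; total area S = 230.6 m².
ᾱ = 95.307/230.6 = 0.4133; R = Sᾱ/(1−ᾱ) = 95.307/(1−0.4133) = 162.446 m².
Lp = Lw + 10 log₁₀(4/R) = 107.2 -16.09 = 91.1 dB.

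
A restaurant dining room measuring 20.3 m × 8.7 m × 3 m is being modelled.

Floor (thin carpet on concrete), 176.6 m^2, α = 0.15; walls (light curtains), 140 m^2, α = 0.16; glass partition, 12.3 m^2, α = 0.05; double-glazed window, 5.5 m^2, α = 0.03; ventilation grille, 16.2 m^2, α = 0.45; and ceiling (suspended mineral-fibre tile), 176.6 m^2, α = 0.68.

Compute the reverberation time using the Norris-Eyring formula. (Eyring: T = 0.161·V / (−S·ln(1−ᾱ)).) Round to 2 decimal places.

0.40 s

Total surface area S = 176.6 + 140 + 12.3 + 5.5 + 16.2 + 176.6 = 527.2 m^2.
Σ(Sᵢαᵢ) = 176.6·0.15 + 140·0.16 + 12.3·0.05 + 5.5·0.03 + 16.2·0.45 + 176.6·0.68 = 177.048.
Mean coefficient ᾱ = A/S = 0.3358.
Eyring denominator: −S ln(1−ᾱ) = 215.715.
V = 20.3 × 8.7 × 3 = 529.83 m³.
RT60 = 0.161 × 529.83 / 215.715 = 0.40 s.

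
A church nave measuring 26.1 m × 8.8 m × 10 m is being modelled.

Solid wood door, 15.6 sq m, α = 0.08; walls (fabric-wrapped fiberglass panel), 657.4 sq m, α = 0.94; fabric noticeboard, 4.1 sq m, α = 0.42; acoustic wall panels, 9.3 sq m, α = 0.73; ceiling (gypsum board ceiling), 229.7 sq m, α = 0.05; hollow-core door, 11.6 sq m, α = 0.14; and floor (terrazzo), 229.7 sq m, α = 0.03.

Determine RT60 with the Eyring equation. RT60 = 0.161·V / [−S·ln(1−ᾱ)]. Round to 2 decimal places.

0.39 seconds

Total surface area S = 15.6 + 657.4 + 4.1 + 9.3 + 229.7 + 11.6 + 229.7 = 1157.4 sq m.
Absorption A = 15.6·0.08 + 657.4·0.94 + 4.1·0.42 + 9.3·0.73 + 229.7·0.05 + 11.6·0.14 + 229.7·0.03 = 647.715 sabins.
Mean coefficient ᾱ = A/S = 0.5596.
Eyring denominator: −S ln(1−ᾱ) = 949.151.
V = 26.1 × 8.8 × 10 = 2296.8 m³.
RT60 = 0.161 × 2296.8 / 949.151 = 0.39 s.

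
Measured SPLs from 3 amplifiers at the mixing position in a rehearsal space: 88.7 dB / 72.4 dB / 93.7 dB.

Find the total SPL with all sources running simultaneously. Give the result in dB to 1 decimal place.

94.9 dB

Converting to relative power and adding: 10^(88.7/10) + 10^(72.4/10) + 10^(93.7/10) = 3.103e+09.
Combined level = 10 log₁₀(3.103e+09) = 94.9 dB.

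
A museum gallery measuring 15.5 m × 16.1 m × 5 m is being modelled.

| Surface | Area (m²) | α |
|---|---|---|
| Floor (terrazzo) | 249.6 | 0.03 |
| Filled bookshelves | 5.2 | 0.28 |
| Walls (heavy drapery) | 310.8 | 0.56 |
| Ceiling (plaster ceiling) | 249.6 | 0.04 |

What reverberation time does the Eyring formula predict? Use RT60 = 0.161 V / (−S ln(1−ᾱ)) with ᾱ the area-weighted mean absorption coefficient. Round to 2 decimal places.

0.91 sec

Total surface area S = 249.6 + 5.2 + 310.8 + 249.6 = 815.2 m².
Absorption A = 249.6·0.03 + 5.2·0.28 + 310.8·0.56 + 249.6·0.04 = 192.976 sabins.
ᾱ = 192.976 / 815.2 = 0.2367.
Eyring denominator: −S ln(1−ᾱ) = 220.189.
V = 15.5 × 16.1 × 5 = 1247.75 m³.
RT60 = 0.161 × 1247.75 / 220.189 = 0.91 s.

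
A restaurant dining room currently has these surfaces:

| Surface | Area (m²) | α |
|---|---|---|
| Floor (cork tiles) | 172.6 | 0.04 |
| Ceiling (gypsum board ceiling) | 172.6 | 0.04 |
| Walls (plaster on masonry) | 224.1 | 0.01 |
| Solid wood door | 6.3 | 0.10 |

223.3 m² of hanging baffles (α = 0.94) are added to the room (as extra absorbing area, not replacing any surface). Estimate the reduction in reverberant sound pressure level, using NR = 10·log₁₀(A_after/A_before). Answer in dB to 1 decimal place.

Equivalent absorption area: A_before = 172.6*0.04 + 172.6*0.04 + 224.1*0.01 + 6.3*0.10 = 16.679 m².
Treatment contributes 223.3·0.94 = 209.902 sabins.
New total A_after = 226.581 sabins.
Reduction = 10 log₁₀(A_after/A_before) = 10 log₁₀(13.5848) = 11.3 dB.

11.3 dB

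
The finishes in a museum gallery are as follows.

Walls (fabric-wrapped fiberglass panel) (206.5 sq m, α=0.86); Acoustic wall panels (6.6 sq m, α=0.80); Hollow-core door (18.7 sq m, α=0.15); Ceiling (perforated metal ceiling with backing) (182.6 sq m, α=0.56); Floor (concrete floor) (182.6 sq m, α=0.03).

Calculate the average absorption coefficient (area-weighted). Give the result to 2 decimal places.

Total surface area S = 597.0 sq m.
Weighted sum Σ Sα = 293.409.
ᾱ = A/S = 0.49.

0.49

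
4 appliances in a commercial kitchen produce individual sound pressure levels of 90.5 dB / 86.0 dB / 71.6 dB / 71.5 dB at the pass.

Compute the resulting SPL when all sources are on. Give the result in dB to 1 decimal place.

Σ 10^(Lᵢ/10) = 1.549e+09.
Combined level = 10 log₁₀(1.549e+09) = 91.9 dB.

91.9 dB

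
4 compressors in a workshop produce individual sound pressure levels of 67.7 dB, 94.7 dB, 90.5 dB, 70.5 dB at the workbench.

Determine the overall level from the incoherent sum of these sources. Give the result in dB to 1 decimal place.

96.1 dB

Sum in the linear (power) domain: Σ 10^(Lᵢ/10) = 10^(67.7/10) + 10^(94.7/10) + 10^(90.5/10) + 10^(70.5/10) = 4.09e+09.
L_total = 10·log₁₀(4.09e+09) = 96.1 dB.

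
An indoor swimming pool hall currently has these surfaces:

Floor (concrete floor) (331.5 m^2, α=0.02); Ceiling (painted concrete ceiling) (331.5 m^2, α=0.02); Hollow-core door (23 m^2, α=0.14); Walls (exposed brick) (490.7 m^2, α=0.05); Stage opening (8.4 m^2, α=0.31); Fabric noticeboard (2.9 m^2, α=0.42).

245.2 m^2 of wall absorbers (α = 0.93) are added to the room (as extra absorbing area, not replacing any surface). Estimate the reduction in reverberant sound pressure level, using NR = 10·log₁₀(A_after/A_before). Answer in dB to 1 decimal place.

7.8 dB

A_before = Σ Sᵢαᵢ = 331.5×0.02 + 331.5×0.02 + 23×0.14 + 490.7×0.05 + 8.4×0.31 + 2.9×0.42 = 44.837 sabins.
Added absorption = 245.2 × 0.93 = 228.036 sabins.
A_after = 44.837 + 228.036 = 272.873 sabins.
Reduction = 10 log₁₀(A_after/A_before) = 10 log₁₀(6.0859) = 7.8 dB.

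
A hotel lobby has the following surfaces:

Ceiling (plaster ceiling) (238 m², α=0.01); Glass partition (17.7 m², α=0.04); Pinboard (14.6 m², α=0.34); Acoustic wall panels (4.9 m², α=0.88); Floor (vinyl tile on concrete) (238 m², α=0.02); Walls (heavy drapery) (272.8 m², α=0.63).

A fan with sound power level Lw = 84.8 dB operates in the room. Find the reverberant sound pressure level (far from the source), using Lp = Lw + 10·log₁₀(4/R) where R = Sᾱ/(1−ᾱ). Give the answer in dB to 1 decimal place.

A = 188.988 sabins; S = 786.0 m².
ᾱ = 188.988/786.0 = 0.2404; R = Sᾱ/(1−ᾱ) = 188.988/(1−0.2404) = 248.799 m².
Lp = 84.8 + 10·log₁₀(4/248.799) = 84.8 + (-17.94) = 66.9 dB.

66.9 dB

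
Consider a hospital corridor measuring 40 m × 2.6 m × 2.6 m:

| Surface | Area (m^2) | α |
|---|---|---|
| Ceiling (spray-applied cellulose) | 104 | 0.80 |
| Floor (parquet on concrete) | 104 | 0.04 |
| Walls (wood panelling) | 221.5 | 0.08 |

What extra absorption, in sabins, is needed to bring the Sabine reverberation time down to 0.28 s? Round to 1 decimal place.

50.4 sabins

Equivalent absorption area: A₁ = 104×0.80 + 104×0.04 + 221.5×0.08 = 105.080 m^2.
V = 270.4 m³. Required absorption A₂ = 0.161 × 270.4 / 0.28 = 155.480 sabins.
Additional absorption ΔA = 155.480 − 105.080 = 50.4 sabins.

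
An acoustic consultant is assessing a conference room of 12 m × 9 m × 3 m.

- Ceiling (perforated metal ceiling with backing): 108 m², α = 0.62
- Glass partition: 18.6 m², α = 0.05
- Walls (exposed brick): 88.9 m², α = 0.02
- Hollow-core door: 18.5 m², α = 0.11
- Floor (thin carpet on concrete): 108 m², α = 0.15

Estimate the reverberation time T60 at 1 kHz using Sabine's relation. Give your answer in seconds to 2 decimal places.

Total absorption A = 108·0.62 + 18.6·0.05 + 88.9·0.02 + 18.5·0.11 + 108·0.15
  = 66.960 + 0.930 + 1.778 + 2.035 + 16.200 = 87.903 m² sabins.
V = 12·9·3 = 324 m³.
T = 0.161 V/A = 0.161·324/87.903 = 0.59 s.

0.59 s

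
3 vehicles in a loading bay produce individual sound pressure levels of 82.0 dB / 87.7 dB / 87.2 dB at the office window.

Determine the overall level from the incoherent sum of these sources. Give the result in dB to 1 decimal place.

Sum in the linear (power) domain: Σ 10^(Lᵢ/10) = 10^(82.0/10) + 10^(87.7/10) + 10^(87.2/10) = 1.272e+09.
Back to dB: 10·log₁₀ Σ = 91.0 dB.

91.0 dB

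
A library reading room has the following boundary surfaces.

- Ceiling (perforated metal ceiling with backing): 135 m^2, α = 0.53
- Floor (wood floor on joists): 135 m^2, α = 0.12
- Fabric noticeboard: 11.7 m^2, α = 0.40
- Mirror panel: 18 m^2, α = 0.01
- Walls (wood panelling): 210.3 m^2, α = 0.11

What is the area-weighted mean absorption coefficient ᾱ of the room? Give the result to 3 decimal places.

0.227

Total surface area S = 510.0 m^2.
Σ(Sᵢαᵢ) = 135·0.53 + 135·0.12 + 11.7·0.40 + 18·0.01 + 210.3·0.11 = 115.743.
ᾱ = A/S = 0.227.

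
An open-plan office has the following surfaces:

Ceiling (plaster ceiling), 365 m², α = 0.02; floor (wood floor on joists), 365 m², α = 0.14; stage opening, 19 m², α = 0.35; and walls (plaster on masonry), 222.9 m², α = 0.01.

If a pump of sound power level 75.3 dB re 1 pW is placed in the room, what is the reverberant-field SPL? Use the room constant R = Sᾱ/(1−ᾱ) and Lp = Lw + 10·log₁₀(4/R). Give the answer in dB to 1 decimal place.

62.7 dB

A = 67.279 sabins; S = 971.9 m².
ᾱ = 0.0692, so room constant R = A/(1−ᾱ) = 72.281 m².
Lp = 75.3 + 10·log₁₀(4/72.281) = 75.3 + (-12.57) = 62.7 dB.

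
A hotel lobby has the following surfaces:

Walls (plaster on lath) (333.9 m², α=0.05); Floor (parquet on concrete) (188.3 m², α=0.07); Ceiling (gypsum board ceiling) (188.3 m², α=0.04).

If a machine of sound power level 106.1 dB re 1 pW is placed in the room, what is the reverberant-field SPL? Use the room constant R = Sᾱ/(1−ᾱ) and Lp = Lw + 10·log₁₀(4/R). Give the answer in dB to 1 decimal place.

96.2 dB

Σ(Sᵢαᵢ) = 333.9·0.05 + 188.3·0.07 + 188.3·0.04 = 37.408; total area S = 710.5 m².
ᾱ = 0.0527, so room constant R = A/(1−ᾱ) = 39.489 m².
Lp = 106.1 + 10·log₁₀(4/39.489) = 106.1 + (-9.94) = 96.2 dB.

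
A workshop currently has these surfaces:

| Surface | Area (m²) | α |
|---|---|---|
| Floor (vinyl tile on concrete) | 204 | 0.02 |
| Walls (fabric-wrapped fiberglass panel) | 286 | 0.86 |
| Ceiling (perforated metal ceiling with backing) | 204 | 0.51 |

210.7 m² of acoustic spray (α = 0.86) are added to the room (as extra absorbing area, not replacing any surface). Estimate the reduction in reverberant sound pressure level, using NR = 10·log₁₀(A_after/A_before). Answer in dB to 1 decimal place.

1.8 dB

Equivalent absorption area: A_before = 204·0.02 + 286·0.86 + 204·0.51 = 354.080 m².
Treatment contributes 210.7·0.86 = 181.202 sabins.
A_after = 354.080 + 181.202 = 535.282 sabins.
NR = 10·log₁₀(535.282/354.080) = 1.8 dB.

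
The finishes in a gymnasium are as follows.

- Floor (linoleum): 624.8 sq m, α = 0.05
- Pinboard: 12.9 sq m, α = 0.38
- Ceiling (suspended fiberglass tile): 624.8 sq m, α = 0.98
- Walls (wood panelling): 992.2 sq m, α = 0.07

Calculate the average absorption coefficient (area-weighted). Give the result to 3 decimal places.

0.318

Total surface area S = 2254.7 sq m.
Σ(Sᵢαᵢ) = 624.8*0.05 + 12.9*0.38 + 624.8*0.98 + 992.2*0.07 = 717.900.
ᾱ = 717.900 / 2254.7 = 0.318.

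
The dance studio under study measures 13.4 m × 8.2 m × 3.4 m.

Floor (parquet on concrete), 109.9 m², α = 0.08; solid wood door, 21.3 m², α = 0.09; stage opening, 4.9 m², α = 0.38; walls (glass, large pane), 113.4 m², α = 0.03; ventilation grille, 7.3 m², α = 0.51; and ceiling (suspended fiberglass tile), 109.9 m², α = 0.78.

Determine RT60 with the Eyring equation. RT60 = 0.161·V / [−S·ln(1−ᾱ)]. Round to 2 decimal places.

Total surface area S = 109.9 + 21.3 + 4.9 + 113.4 + 7.3 + 109.9 = 366.7 m².
Absorption A = 109.9×0.08 + 21.3×0.09 + 4.9×0.38 + 113.4×0.03 + 7.3×0.51 + 109.9×0.78 = 105.418 sabins.
ᾱ = 105.418 / 366.7 = 0.2875.
Eyring denominator: −S ln(1−ᾱ) = 124.302.
V = 13.4 × 8.2 × 3.4 = 373.592 m³.
RT60 = 0.161 × 373.592 / 124.302 = 0.48 s.

0.48 s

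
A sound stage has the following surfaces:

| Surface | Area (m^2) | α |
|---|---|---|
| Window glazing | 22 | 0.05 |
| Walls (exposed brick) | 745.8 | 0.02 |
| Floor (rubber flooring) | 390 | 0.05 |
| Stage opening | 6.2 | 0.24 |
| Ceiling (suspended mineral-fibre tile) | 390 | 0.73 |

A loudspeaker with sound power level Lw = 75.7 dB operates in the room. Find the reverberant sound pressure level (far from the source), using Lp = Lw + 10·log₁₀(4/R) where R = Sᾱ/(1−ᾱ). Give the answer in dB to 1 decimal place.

Σ(Sᵢαᵢ) = 22×0.05 + 745.8×0.02 + 390×0.05 + 6.2×0.24 + 390×0.73 = 321.704; total area S = 1554.0 m^2.
ᾱ = 321.704/1554.0 = 0.2070; R = Sᾱ/(1−ᾱ) = 321.704/(1−0.2070) = 405.680 m^2.
Lp = 75.7 + 10·log₁₀(4/405.680) = 75.7 + (-20.06) = 55.6 dB.

55.6 dB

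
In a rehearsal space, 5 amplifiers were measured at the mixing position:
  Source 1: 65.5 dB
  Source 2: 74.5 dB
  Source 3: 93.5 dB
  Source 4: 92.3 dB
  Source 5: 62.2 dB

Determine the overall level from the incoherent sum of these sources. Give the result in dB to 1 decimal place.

96.0 dB

Converting to relative power and adding: 10^(65.5/10) + 10^(74.5/10) + 10^(93.5/10) + 10^(92.3/10) + 10^(62.2/10) = 3.97e+09.
L_total = 10·log₁₀(3.97e+09) = 96.0 dB.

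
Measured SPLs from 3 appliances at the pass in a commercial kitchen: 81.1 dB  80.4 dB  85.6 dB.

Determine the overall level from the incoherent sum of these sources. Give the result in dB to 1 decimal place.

Converting to relative power and adding: 10^(81.1/10) + 10^(80.4/10) + 10^(85.6/10) = 6.016e+08.
L_total = 10·log₁₀(6.016e+08) = 87.8 dB.

87.8 dB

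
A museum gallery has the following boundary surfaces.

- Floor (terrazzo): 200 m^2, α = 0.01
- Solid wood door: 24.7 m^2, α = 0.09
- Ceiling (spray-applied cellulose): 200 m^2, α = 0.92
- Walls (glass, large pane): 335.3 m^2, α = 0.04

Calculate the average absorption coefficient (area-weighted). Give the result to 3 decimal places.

0.265

S = Σ Sᵢ = 200 + 24.7 + 200 + 335.3 = 760.0 m^2.
A = 200×0.01 + 24.7×0.09 + 200×0.92 + 335.3×0.04 = 201.635 sabins.
ᾱ = A/S = 0.265.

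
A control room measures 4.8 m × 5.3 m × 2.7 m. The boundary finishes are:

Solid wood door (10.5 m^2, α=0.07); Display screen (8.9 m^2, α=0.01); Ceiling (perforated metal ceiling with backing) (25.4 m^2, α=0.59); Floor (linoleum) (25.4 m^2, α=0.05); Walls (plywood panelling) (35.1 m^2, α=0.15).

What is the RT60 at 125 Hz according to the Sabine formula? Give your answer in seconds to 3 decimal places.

Total absorption A = 10.5*0.07 + 8.9*0.01 + 25.4*0.59 + 25.4*0.05 + 35.1*0.15
  = 0.735 + 0.089 + 14.986 + 1.270 + 5.265 = 22.345 m^2 sabins.
Room volume: 68.688 m³.
T = 0.161 V/A = 0.161·68.688/22.345 = 0.495 s.

0.495 s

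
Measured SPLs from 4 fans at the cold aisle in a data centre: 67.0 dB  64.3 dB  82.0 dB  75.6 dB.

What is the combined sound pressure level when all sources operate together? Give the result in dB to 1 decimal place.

Σ 10^(Lᵢ/10) = 2.025e+08.
Back to dB: 10·log₁₀ Σ = 83.1 dB.

83.1 dB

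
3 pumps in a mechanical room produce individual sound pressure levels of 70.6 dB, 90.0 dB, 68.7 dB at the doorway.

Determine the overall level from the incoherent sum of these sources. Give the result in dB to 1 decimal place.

Converting to relative power and adding: 10^(70.6/10) + 10^(90.0/10) + 10^(68.7/10) = 1.019e+09.
Back to dB: 10·log₁₀ Σ = 90.1 dB.

90.1 dB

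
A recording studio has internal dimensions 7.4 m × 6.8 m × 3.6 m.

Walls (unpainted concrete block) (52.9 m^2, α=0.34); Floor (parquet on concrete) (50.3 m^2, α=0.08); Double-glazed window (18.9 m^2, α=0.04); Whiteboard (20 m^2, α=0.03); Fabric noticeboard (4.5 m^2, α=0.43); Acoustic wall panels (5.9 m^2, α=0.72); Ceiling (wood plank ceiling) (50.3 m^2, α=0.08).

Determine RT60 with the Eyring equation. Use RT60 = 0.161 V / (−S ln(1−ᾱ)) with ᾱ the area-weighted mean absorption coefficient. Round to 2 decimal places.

0.79 seconds

S = Σ Sᵢ = 202.8 m^2.
Absorption A = 52.9·0.34 + 50.3·0.08 + 18.9·0.04 + 20·0.03 + 4.5·0.43 + 5.9·0.72 + 50.3·0.08 = 33.573 sabins.
ᾱ = 33.573 / 202.8 = 0.1655.
Eyring denominator: −S ln(1−ᾱ) = 36.691.
V = 7.4 × 6.8 × 3.6 = 181.152 m³.
RT60 = 0.161 × 181.152 / 36.691 = 0.79 s.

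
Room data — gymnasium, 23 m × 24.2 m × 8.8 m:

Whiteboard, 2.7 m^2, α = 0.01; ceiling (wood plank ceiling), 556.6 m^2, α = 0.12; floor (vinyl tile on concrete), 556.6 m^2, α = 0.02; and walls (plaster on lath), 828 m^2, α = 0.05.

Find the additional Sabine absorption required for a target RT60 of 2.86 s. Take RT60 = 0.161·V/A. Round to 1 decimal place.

Summing Sᵢαᵢ: 0.027 + 66.792 + 11.132 + 41.400 → A₁ = 119.351 sabins.
V = 4898.08 m³. Required absorption A₂ = 0.161 × 4898.08 / 2.86 = 275.731 sabins.
Additional absorption ΔA = 275.731 − 119.351 = 156.4 sabins.

156.4 sabins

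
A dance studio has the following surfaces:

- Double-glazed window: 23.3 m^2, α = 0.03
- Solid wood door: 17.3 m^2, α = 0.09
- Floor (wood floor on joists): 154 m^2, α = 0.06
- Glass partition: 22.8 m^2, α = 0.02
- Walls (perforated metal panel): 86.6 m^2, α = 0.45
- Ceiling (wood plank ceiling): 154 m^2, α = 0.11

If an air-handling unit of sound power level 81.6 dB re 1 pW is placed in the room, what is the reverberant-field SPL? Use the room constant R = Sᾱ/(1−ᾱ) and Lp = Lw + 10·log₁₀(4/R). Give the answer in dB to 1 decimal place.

68.6 dB

A = 67.862 sabins; S = 458.0 m^2.
ᾱ = 0.1482, so room constant R = A/(1−ᾱ) = 79.669 m^2.
Lp = 81.6 + 10·log₁₀(4/79.669) = 81.6 + (-12.99) = 68.6 dB.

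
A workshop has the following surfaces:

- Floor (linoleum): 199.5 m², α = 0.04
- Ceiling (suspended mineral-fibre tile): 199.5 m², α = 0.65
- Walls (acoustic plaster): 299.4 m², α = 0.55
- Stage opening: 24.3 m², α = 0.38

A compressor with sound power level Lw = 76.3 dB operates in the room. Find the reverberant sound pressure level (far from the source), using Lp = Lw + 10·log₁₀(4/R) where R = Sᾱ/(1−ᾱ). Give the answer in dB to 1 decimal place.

54.9 dB

Σ(Sᵢαᵢ) = 199.5×0.04 + 199.5×0.65 + 299.4×0.55 + 24.3×0.38 = 311.559; total area S = 722.7 m².
ᾱ = 0.4311, so room constant R = A/(1−ᾱ) = 547.652 m².
Lp = Lw + 10 log₁₀(4/R) = 76.3 -21.36 = 54.9 dB.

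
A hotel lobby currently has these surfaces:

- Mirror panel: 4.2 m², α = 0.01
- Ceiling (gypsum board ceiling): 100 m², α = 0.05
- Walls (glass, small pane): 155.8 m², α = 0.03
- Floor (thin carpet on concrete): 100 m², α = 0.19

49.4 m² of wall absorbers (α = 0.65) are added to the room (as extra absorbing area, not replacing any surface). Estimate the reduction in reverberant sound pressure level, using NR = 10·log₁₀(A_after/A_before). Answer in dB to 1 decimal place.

3.3 dB

A_before = Σ Sᵢαᵢ = 4.2·0.01 + 100·0.05 + 155.8·0.03 + 100·0.19 = 28.716 sabins.
Added absorption = 49.4 × 0.65 = 32.110 sabins.
New total A_after = 60.826 sabins.
Reduction = 10 log₁₀(A_after/A_before) = 10 log₁₀(2.1182) = 3.3 dB.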